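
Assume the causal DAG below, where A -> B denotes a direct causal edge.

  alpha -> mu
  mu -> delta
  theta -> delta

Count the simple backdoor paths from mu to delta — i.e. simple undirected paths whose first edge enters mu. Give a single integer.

A backdoor path from mu to delta is any simple undirected path whose first edge points into mu (i.e. leaves mu via a parent).
Parents of mu: {alpha}.
No simple path from any parent of mu reaches delta without revisiting mu, so there are no backdoor paths.

0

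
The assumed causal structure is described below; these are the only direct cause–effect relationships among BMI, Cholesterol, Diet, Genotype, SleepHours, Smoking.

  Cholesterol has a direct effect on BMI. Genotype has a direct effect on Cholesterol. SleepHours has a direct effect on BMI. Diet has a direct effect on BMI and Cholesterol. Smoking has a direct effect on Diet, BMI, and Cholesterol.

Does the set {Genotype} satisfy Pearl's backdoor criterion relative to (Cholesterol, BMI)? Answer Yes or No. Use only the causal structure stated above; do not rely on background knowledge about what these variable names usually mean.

Backdoor paths from Cholesterol to BMI (paths whose first edge points into Cholesterol):
  P1: Cholesterol <- Smoking -> Diet -> BMI
  P2: Cholesterol <- Smoking -> BMI
  P3: Cholesterol <- Diet <- Smoking -> BMI
  P4: Cholesterol <- Diet -> BMI
Condition 1 (no descendant of Cholesterol in the set): holds — descendants of Cholesterol are {BMI}; none are in {Genotype}.
Condition 2 (every backdoor path blocked by {Genotype}):
  P1: open — no interior node is in the conditioning set.
  P2: open — no interior node is in the conditioning set.
  P3: open — no interior node is in the conditioning set.
  P4: open — no interior node is in the conditioning set.
{Genotype} does not satisfy the backdoor criterion.

No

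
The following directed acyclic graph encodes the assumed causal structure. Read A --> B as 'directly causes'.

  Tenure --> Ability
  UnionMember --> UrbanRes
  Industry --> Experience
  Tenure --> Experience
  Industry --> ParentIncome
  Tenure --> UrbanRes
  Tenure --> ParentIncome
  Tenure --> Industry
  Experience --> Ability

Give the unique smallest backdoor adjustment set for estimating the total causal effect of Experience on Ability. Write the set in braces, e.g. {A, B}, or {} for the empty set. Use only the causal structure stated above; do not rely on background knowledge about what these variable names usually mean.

{Tenure}

Variables eligible for adjustment (non-descendants of Experience, excluding Experience and Ability): {Industry, ParentIncome, Tenure, UnionMember, UrbanRes}.
Backdoor paths from Experience to Ability:
  P1: Experience <- Tenure -> Ability
  P2: Experience <- Industry <- Tenure -> Ability
  P3: Experience <- Industry -> ParentIncome <- Tenure -> Ability
The empty set is not sufficient: P1 (Experience <- Tenure -> Ability) has no collider blocking it and no conditioned non-collider, so it is open.
Try {Tenure}:
  P1: blocked at fork node Tenure ∈ conditioning set.
  P2: blocked at fork node Tenure ∈ conditioning set.
  P3: blocked at collider ParentIncome (neither it nor any descendant is in the conditioning set).
{Tenure} contains no descendant of Experience and blocks every backdoor path.
No other singleton works — e.g. {Industry} leaves P1 open — so {Tenure} is the unique smallest valid adjustment set.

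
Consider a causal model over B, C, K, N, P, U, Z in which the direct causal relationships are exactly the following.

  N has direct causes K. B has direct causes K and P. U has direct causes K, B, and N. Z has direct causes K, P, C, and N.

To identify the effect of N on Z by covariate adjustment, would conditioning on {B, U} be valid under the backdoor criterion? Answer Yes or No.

No

Backdoor paths from N to Z (paths whose first edge points into N):
  P1: N <- K -> B <- P -> Z
  P2: N <- K -> U <- B <- P -> Z
  P3: N <- K -> Z
Condition 1 (no descendant of N in the set): FAILS — U is a descendant of N.
Condition 2 (every backdoor path blocked by {B, U}):
  P1: open — collider(s) B are conditioned on (or have a conditioned descendant) and no non-collider on the path is in the set.
  P2: blocked at chain node B ∈ conditioning set.
  P3: open — no interior node is in the conditioning set.
{B, U} does not satisfy the backdoor criterion.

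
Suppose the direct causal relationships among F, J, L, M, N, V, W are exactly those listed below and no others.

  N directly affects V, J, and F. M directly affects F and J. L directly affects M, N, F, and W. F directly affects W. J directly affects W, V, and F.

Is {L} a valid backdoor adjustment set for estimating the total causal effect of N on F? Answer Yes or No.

Backdoor paths from N to F (paths whose first edge points into N):
  P1: N <- L -> M -> J -> F
  P2: N <- L -> M -> J -> W <- F
  P3: N <- L -> M -> F
  P4: N <- L -> F
  P5: N <- L -> W <- J <- M -> F
  P6: N <- L -> W <- J -> F
  P7: N <- L -> W <- F
Condition 1 (no descendant of N in the set): holds — descendants of N are {F, J, V, W}; none are in {L}.
Condition 2 (every backdoor path blocked by {L}):
  P1: blocked at fork node L ∈ conditioning set.
  P2: blocked at fork node L ∈ conditioning set.
  P3: blocked at fork node L ∈ conditioning set.
  P4: blocked at fork node L ∈ conditioning set.
  P5: blocked at fork node L ∈ conditioning set.
  P6: blocked at fork node L ∈ conditioning set.
  P7: blocked at fork node L ∈ conditioning set.
{L} satisfies the backdoor criterion.

Yes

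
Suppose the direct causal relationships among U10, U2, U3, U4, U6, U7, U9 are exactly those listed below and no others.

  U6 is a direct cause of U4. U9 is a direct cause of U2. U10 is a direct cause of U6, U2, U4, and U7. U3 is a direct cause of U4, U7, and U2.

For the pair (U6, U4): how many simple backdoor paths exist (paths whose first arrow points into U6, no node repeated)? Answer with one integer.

3

A backdoor path from U6 to U4 is any simple undirected path whose first edge points into U6 (i.e. leaves U6 via a parent).
Parents of U6: {U10}.
Enumerating:
  P1: U6 <- U10 -> U7 <- U3 -> U4
  P2: U6 <- U10 -> U4
  P3: U6 <- U10 -> U2 <- U3 -> U4
That exhausts the simple backdoor paths. Count: 3.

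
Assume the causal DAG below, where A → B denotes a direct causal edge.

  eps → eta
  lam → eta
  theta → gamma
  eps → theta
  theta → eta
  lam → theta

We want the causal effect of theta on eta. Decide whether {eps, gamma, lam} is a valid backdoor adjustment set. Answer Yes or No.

Backdoor paths from theta to eta (paths whose first edge points into theta):
  P1: theta <- eps -> eta
  P2: theta <- lam -> eta
Condition 1 (no descendant of theta in the set): FAILS — gamma is a descendant of theta.
Condition 2 (every backdoor path blocked by {eps, gamma, lam}):
  P1: blocked at fork node eps ∈ conditioning set.
  P2: blocked at fork node lam ∈ conditioning set.
{eps, gamma, lam} does not satisfy the backdoor criterion.

No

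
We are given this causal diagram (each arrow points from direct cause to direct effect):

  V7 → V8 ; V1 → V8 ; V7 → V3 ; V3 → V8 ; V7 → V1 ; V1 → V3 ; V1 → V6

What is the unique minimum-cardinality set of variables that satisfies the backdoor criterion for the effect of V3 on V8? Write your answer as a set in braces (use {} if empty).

{V1, V7}

Variables eligible for adjustment (non-descendants of V3, excluding V3 and V8): {V1, V6, V7}.
Backdoor paths from V3 to V8:
  P1: V3 <- V7 -> V1 -> V8
  P2: V3 <- V7 -> V8
  P3: V3 <- V1 <- V7 -> V8
  P4: V3 <- V1 -> V8
The empty set is not sufficient: P1 (V3 <- V7 -> V1 -> V8) has no collider blocking it and no conditioned non-collider, so it is open.
Try {V1, V7}:
  P1: blocked at fork node V7 ∈ conditioning set.
  P2: blocked at fork node V7 ∈ conditioning set.
  P3: blocked at chain node V1 ∈ conditioning set.
  P4: blocked at fork node V1 ∈ conditioning set.
{V1, V7} contains no descendant of V3 and blocks every backdoor path.
Every element of {V1, V7} is needed (dropping V1 leaves P4 open; dropping V7 leaves P2 open), so no proper subset is valid.
Among all size-2 subsets of the eligible variables, only {V1, V7} blocks every backdoor path, so it is the unique smallest valid adjustment set.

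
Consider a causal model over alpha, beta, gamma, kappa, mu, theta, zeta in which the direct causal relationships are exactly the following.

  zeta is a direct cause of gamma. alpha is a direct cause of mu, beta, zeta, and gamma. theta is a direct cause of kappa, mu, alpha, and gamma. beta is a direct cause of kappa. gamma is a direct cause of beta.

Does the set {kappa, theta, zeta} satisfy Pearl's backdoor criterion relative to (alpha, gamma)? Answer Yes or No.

Backdoor paths from alpha to gamma (paths whose first edge points into alpha):
  P1: alpha <- theta -> gamma
  P2: alpha <- theta -> kappa <- beta <- gamma
Condition 1 (no descendant of alpha in the set): FAILS — kappa and zeta are descendants of alpha.
Condition 2 (every backdoor path blocked by {kappa, theta, zeta}):
  P1: blocked at fork node theta ∈ conditioning set.
  P2: blocked at fork node theta ∈ conditioning set.
{kappa, theta, zeta} does not satisfy the backdoor criterion.

No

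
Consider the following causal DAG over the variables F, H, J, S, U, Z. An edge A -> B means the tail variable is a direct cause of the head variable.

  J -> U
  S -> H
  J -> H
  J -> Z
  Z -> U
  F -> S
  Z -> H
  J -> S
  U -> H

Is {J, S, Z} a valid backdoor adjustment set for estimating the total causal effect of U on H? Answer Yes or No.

Backdoor paths from U to H (paths whose first edge points into U):
  P1: U <- J -> Z -> H
  P2: U <- J -> S -> H
  P3: U <- J -> H
  P4: U <- Z <- J -> S -> H
  P5: U <- Z <- J -> H
  P6: U <- Z -> H
Condition 1 (no descendant of U in the set): holds — descendants of U are {H}; none are in {J, S, Z}.
Condition 2 (every backdoor path blocked by {J, S, Z}):
  P1: blocked at fork node J ∈ conditioning set.
  P2: blocked at fork node J ∈ conditioning set.
  P3: blocked at fork node J ∈ conditioning set.
  P4: blocked at chain node Z ∈ conditioning set.
  P5: blocked at chain node Z ∈ conditioning set.
  P6: blocked at fork node Z ∈ conditioning set.
{J, S, Z} satisfies the backdoor criterion.

Yes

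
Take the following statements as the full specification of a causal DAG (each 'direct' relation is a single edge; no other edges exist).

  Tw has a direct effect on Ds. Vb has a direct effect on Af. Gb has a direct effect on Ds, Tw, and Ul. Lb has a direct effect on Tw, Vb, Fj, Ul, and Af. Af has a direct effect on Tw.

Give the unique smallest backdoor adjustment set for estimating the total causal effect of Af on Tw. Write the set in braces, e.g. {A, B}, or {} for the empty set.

{Lb}

Variables eligible for adjustment (non-descendants of Af, excluding Af and Tw): {Fj, Gb, Lb, Ul, Vb}.
Backdoor paths from Af to Tw:
  P1: Af <- Lb -> Tw
  P2: Af <- Lb -> Ul <- Gb -> Tw
  P3: Af <- Lb -> Ul <- Gb -> Ds <- Tw
  P4: Af <- Vb <- Lb -> Tw
  P5: Af <- Vb <- Lb -> Ul <- Gb -> Tw
  P6: Af <- Vb <- Lb -> Ul <- Gb -> Ds <- Tw
The empty set is not sufficient: P1 (Af <- Lb -> Tw) has no collider blocking it and no conditioned non-collider, so it is open.
Try {Lb}:
  P1: blocked at fork node Lb ∈ conditioning set.
  P2: blocked at fork node Lb ∈ conditioning set.
  P3: blocked at fork node Lb ∈ conditioning set.
  P4: blocked at fork node Lb ∈ conditioning set.
  P5: blocked at fork node Lb ∈ conditioning set.
  P6: blocked at fork node Lb ∈ conditioning set.
{Lb} contains no descendant of Af and blocks every backdoor path.
No other singleton works — e.g. {Gb} leaves P1 open — so {Lb} is the unique smallest valid adjustment set.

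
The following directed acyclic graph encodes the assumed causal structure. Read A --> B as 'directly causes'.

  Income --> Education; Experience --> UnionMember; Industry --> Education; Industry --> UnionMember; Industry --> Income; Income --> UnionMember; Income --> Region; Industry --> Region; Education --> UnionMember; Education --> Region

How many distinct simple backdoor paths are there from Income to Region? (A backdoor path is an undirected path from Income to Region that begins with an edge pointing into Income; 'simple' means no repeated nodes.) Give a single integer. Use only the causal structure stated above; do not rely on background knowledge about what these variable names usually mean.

3

A backdoor path from Income to Region is any simple undirected path whose first edge points into Income (i.e. leaves Income via a parent).
Parents of Income: {Industry}.
Enumerating:
  P1: Income <- Industry -> Education -> Region
  P2: Income <- Industry -> Region
  P3: Income <- Industry -> UnionMember <- Education -> Region
That exhausts the simple backdoor paths. Count: 3.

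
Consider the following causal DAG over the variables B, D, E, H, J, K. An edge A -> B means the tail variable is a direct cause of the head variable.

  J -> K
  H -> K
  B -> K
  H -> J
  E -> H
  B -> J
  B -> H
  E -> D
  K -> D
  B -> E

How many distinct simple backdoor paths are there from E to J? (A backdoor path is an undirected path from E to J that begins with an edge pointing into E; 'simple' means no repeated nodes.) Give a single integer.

A backdoor path from E to J is any simple undirected path whose first edge points into E (i.e. leaves E via a parent).
Parents of E: {B}.
Enumerating:
  P1: E <- B -> H -> J
  P2: E <- B -> H -> K <- J
  P3: E <- B -> J
  P4: E <- B -> K <- H -> J
  P5: E <- B -> K <- J
That exhausts the simple backdoor paths. Count: 5.

5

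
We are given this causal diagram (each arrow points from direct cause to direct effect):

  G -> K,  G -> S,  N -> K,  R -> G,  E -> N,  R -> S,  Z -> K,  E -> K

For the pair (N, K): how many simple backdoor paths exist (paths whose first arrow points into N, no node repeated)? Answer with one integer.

A backdoor path from N to K is any simple undirected path whose first edge points into N (i.e. leaves N via a parent).
Parents of N: {E}.
Enumerating:
  P1: N <- E -> K
That exhausts the simple backdoor paths. Count: 1.

1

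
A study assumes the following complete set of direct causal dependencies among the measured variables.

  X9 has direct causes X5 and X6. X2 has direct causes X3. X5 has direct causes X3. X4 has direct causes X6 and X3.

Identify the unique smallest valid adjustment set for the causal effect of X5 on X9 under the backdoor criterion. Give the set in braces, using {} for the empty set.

Variables eligible for adjustment (non-descendants of X5, excluding X5 and X9): {X2, X3, X4, X6}.
Backdoor paths from X5 to X9:
  P1: X5 <- X3 -> X4 <- X6 -> X9
Each backdoor path contains an unconditioned collider, so every path is already blocked with the empty conditioning set:
  P1: blocked at collider X4 (neither it nor any descendant is in the conditioning set).
The empty set is therefore the unique smallest valid set.

{}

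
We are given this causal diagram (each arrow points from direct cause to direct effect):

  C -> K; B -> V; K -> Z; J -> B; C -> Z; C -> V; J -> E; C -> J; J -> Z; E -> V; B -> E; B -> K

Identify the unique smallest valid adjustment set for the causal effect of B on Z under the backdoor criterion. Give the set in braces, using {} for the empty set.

Variables eligible for adjustment (non-descendants of B, excluding B and Z): {C, J}.
Backdoor paths from B to Z:
  P1: B <- J <- C -> K -> Z
  P2: B <- J <- C -> Z
  P3: B <- J -> E -> V <- C -> K -> Z
  P4: B <- J -> E -> V <- C -> Z
  P5: B <- J -> Z
The empty set is not sufficient: P1 (B <- J <- C -> K -> Z) has no collider blocking it and no conditioned non-collider, so it is open.
Try {J}:
  P1: blocked at chain node J ∈ conditioning set.
  P2: blocked at chain node J ∈ conditioning set.
  P3: blocked at fork node J ∈ conditioning set.
  P4: blocked at fork node J ∈ conditioning set.
  P5: blocked at fork node J ∈ conditioning set.
{J} contains no descendant of B and blocks every backdoor path.
No other singleton works — e.g. {C} leaves P5 open — so {J} is the unique smallest valid adjustment set.

{J}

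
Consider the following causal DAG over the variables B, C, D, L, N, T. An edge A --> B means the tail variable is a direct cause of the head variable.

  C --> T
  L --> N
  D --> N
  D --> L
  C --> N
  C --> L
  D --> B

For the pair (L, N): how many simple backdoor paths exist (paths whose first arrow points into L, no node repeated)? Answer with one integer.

2

A backdoor path from L to N is any simple undirected path whose first edge points into L (i.e. leaves L via a parent).
Parents of L: {C, D}.
Enumerating:
  P1: L <- C -> N
  P2: L <- D -> N
That exhausts the simple backdoor paths. Count: 2.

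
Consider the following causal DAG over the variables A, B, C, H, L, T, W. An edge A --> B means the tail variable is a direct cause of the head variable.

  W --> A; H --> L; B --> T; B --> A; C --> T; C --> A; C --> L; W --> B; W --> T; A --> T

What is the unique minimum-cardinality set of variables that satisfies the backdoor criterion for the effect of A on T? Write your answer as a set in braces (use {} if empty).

Variables eligible for adjustment (non-descendants of A, excluding A and T): {B, C, H, L, W}.
Backdoor paths from A to T:
  P1: A <- W -> B -> T
  P2: A <- W -> T
  P3: A <- C -> T
  P4: A <- B <- W -> T
  P5: A <- B -> T
The empty set is not sufficient: P1 (A <- W -> B -> T) has no collider blocking it and no conditioned non-collider, so it is open.
Try {B, C, W}:
  P1: blocked at fork node W ∈ conditioning set.
  P2: blocked at fork node W ∈ conditioning set.
  P3: blocked at fork node C ∈ conditioning set.
  P4: blocked at chain node B ∈ conditioning set.
  P5: blocked at fork node B ∈ conditioning set.
{B, C, W} contains no descendant of A and blocks every backdoor path.
Every element of {B, C, W} is needed (dropping B leaves P5 open; dropping C leaves P3 open; dropping W leaves P2 open), so no proper subset is valid.
Among all size-3 subsets of the eligible variables, only {B, C, W} blocks every backdoor path, so it is the unique smallest valid adjustment set.

{B, C, W}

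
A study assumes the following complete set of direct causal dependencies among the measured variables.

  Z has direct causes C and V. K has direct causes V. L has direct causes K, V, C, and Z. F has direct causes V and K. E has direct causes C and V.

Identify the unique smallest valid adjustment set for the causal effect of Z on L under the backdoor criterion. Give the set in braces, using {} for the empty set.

{C, V}

Variables eligible for adjustment (non-descendants of Z, excluding Z and L): {C, E, F, K, V}.
Backdoor paths from Z to L:
  P1: Z <- V -> K -> L
  P2: Z <- V -> L
  P3: Z <- V -> E <- C -> L
  P4: Z <- V -> F <- K -> L
  P5: Z <- C -> L
  P6: Z <- C -> E <- V -> K -> L
  P7: Z <- C -> E <- V -> L
  P8: Z <- C -> E <- V -> F <- K -> L
The empty set is not sufficient: P1 (Z <- V -> K -> L) has no collider blocking it and no conditioned non-collider, so it is open.
Try {C, V}:
  P1: blocked at fork node V ∈ conditioning set.
  P2: blocked at fork node V ∈ conditioning set.
  P3: blocked at fork node V ∈ conditioning set.
  P4: blocked at fork node V ∈ conditioning set.
  P5: blocked at fork node C ∈ conditioning set.
  P6: blocked at fork node C ∈ conditioning set.
  P7: blocked at fork node C ∈ conditioning set.
  P8: blocked at fork node C ∈ conditioning set.
{C, V} contains no descendant of Z and blocks every backdoor path.
Every element of {C, V} is needed (dropping C leaves P5 open; dropping V leaves P1 open), so no proper subset is valid.
Among all size-2 subsets of the eligible variables, only {C, V} blocks every backdoor path, so it is the unique smallest valid adjustment set.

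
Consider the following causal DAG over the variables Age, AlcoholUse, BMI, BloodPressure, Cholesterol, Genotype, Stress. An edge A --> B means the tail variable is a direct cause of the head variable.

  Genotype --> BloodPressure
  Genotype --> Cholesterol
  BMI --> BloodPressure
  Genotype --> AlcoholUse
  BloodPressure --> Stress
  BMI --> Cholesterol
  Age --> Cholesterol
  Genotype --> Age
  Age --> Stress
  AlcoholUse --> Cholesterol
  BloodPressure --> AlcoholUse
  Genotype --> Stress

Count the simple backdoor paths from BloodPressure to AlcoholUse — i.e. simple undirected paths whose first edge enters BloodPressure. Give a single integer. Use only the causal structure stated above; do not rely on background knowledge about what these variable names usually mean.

8

A backdoor path from BloodPressure to AlcoholUse is any simple undirected path whose first edge points into BloodPressure (i.e. leaves BloodPressure via a parent).
Parents of BloodPressure: {BMI, Genotype}.
Enumerating:
  P1: BloodPressure <- BMI -> Cholesterol <- Genotype -> AlcoholUse
  P2: BloodPressure <- BMI -> Cholesterol <- Age <- Genotype -> AlcoholUse
  P3: BloodPressure <- BMI -> Cholesterol <- Age -> Stress <- Genotype -> AlcoholUse
  P4: BloodPressure <- BMI -> Cholesterol <- AlcoholUse
  P5: BloodPressure <- Genotype -> Age -> Cholesterol <- AlcoholUse
  P6: BloodPressure <- Genotype -> Stress <- Age -> Cholesterol <- AlcoholUse
  P7: BloodPressure <- Genotype -> AlcoholUse
  P8: BloodPressure <- Genotype -> Cholesterol <- AlcoholUse
That exhausts the simple backdoor paths. Count: 8.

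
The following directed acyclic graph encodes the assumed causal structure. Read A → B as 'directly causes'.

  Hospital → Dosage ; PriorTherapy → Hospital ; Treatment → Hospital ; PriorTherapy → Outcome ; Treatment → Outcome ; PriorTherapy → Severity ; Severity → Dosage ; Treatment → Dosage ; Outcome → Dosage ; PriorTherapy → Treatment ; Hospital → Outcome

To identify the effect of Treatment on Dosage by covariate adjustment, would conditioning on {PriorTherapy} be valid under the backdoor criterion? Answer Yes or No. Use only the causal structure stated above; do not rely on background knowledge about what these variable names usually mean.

Yes

Backdoor paths from Treatment to Dosage (paths whose first edge points into Treatment):
  P1: Treatment <- PriorTherapy -> Hospital -> Outcome -> Dosage
  P2: Treatment <- PriorTherapy -> Hospital -> Dosage
  P3: Treatment <- PriorTherapy -> Severity -> Dosage
  P4: Treatment <- PriorTherapy -> Outcome <- Hospital -> Dosage
  P5: Treatment <- PriorTherapy -> Outcome -> Dosage
Condition 1 (no descendant of Treatment in the set): holds — descendants of Treatment are {Dosage, Hospital, Outcome}; none are in {PriorTherapy}.
Condition 2 (every backdoor path blocked by {PriorTherapy}):
  P1: blocked at fork node PriorTherapy ∈ conditioning set.
  P2: blocked at fork node PriorTherapy ∈ conditioning set.
  P3: blocked at fork node PriorTherapy ∈ conditioning set.
  P4: blocked at fork node PriorTherapy ∈ conditioning set.
  P5: blocked at fork node PriorTherapy ∈ conditioning set.
{PriorTherapy} satisfies the backdoor criterion.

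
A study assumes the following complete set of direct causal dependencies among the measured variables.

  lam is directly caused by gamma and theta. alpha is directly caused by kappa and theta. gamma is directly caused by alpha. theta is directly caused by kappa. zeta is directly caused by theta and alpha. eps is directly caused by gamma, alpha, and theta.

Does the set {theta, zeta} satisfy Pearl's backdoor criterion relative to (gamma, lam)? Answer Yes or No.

Backdoor paths from gamma to lam (paths whose first edge points into gamma):
  P1: gamma <- alpha <- kappa -> theta -> lam
  P2: gamma <- alpha <- theta -> lam
  P3: gamma <- alpha -> zeta <- theta -> lam
  P4: gamma <- alpha -> eps <- theta -> lam
Condition 1 (no descendant of gamma in the set): holds — descendants of gamma are {eps, lam}; none are in {theta, zeta}.
Condition 2 (every backdoor path blocked by {theta, zeta}):
  P1: blocked at chain node theta ∈ conditioning set.
  P2: blocked at fork node theta ∈ conditioning set.
  P3: blocked at fork node theta ∈ conditioning set.
  P4: blocked at collider eps (neither it nor any descendant is in the conditioning set).
{theta, zeta} satisfies the backdoor criterion.

Yes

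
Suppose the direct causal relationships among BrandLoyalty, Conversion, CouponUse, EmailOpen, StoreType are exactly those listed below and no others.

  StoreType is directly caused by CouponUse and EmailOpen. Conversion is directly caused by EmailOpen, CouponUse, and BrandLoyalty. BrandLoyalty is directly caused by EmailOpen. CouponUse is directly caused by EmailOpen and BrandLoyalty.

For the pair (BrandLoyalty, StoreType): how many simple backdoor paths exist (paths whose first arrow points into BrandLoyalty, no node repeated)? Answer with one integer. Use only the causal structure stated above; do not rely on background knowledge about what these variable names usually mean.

A backdoor path from BrandLoyalty to StoreType is any simple undirected path whose first edge points into BrandLoyalty (i.e. leaves BrandLoyalty via a parent).
Parents of BrandLoyalty: {EmailOpen}.
Enumerating:
  P1: BrandLoyalty <- EmailOpen -> CouponUse -> StoreType
  P2: BrandLoyalty <- EmailOpen -> StoreType
  P3: BrandLoyalty <- EmailOpen -> Conversion <- CouponUse -> StoreType
That exhausts the simple backdoor paths. Count: 3.

3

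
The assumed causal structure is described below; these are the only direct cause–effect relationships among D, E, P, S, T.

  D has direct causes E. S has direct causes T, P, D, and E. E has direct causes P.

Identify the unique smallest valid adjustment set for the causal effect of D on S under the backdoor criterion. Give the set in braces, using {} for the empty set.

Variables eligible for adjustment (non-descendants of D, excluding D and S): {E, P, T}.
Backdoor paths from D to S:
  P1: D <- E <- P -> S
  P2: D <- E -> S
The empty set is not sufficient: P1 (D <- E <- P -> S) has no collider blocking it and no conditioned non-collider, so it is open.
Try {E}:
  P1: blocked at chain node E ∈ conditioning set.
  P2: blocked at fork node E ∈ conditioning set.
{E} contains no descendant of D and blocks every backdoor path.
No other singleton works — e.g. {T} leaves P1 open — so {E} is the unique smallest valid adjustment set.

{E}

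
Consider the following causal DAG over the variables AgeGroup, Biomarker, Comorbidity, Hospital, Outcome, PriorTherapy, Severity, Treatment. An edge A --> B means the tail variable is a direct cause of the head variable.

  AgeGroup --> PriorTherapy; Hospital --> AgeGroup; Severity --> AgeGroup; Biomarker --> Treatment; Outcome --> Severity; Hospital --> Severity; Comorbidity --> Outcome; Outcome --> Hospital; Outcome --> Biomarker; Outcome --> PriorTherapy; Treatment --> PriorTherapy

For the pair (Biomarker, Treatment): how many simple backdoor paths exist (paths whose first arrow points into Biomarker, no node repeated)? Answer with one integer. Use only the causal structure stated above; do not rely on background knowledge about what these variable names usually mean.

5

A backdoor path from Biomarker to Treatment is any simple undirected path whose first edge points into Biomarker (i.e. leaves Biomarker via a parent).
Parents of Biomarker: {Outcome}.
Enumerating:
  P1: Biomarker <- Outcome -> Hospital -> Severity -> AgeGroup -> PriorTherapy <- Treatment
  P2: Biomarker <- Outcome -> Hospital -> AgeGroup -> PriorTherapy <- Treatment
  P3: Biomarker <- Outcome -> Severity <- Hospital -> AgeGroup -> PriorTherapy <- Treatment
  P4: Biomarker <- Outcome -> Severity -> AgeGroup -> PriorTherapy <- Treatment
  P5: Biomarker <- Outcome -> PriorTherapy <- Treatment
That exhausts the simple backdoor paths. Count: 5.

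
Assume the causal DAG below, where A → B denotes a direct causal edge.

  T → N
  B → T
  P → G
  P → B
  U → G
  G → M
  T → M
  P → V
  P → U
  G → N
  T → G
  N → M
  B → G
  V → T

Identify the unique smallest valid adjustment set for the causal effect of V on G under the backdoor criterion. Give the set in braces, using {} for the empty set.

Variables eligible for adjustment (non-descendants of V, excluding V and G): {B, P, U}.
Backdoor paths from V to G:
  P1: V <- P -> B -> T -> G
  P2: V <- P -> B -> T -> N <- G
  P3: V <- P -> B -> T -> N -> M <- G
  P4: V <- P -> B -> T -> M <- G
  P5: V <- P -> B -> T -> M <- N <- G
  P6: V <- P -> B -> G
  P7: V <- P -> U -> G
  P8: V <- P -> G
The empty set is not sufficient: P1 (V <- P -> B -> T -> G) has no collider blocking it and no conditioned non-collider, so it is open.
Try {P}:
  P1: blocked at fork node P ∈ conditioning set.
  P2: blocked at fork node P ∈ conditioning set.
  P3: blocked at fork node P ∈ conditioning set.
  P4: blocked at fork node P ∈ conditioning set.
  P5: blocked at fork node P ∈ conditioning set.
  P6: blocked at fork node P ∈ conditioning set.
  P7: blocked at fork node P ∈ conditioning set.
  P8: blocked at fork node P ∈ conditioning set.
{P} contains no descendant of V and blocks every backdoor path.
No other singleton works — e.g. {B} leaves P7 open — so {P} is the unique smallest valid adjustment set.

{P}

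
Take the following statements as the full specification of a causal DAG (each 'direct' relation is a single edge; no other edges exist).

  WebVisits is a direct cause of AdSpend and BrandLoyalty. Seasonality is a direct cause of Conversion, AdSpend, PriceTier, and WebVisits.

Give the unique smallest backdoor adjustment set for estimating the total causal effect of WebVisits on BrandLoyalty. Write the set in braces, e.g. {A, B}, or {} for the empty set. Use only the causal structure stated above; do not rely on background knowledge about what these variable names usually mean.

Variables eligible for adjustment (non-descendants of WebVisits, excluding WebVisits and BrandLoyalty): {Conversion, PriceTier, Seasonality}.
Backdoor paths from WebVisits to BrandLoyalty:
  (none)
With no backdoor paths the empty set already satisfies the criterion, and it is trivially minimal.

{}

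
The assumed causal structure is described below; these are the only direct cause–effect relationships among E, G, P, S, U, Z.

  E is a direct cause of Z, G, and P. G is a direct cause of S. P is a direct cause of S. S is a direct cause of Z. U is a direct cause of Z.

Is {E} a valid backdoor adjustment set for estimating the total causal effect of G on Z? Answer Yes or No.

Backdoor paths from G to Z (paths whose first edge points into G):
  P1: G <- E -> P -> S -> Z
  P2: G <- E -> Z
Condition 1 (no descendant of G in the set): holds — descendants of G are {S, Z}; none are in {E}.
Condition 2 (every backdoor path blocked by {E}):
  P1: blocked at fork node E ∈ conditioning set.
  P2: blocked at fork node E ∈ conditioning set.
{E} satisfies the backdoor criterion.

Yes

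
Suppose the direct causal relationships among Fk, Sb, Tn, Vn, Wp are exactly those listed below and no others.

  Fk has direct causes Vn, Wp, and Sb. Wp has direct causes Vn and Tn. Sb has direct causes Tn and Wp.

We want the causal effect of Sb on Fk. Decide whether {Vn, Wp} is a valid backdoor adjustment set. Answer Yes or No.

Yes

Backdoor paths from Sb to Fk (paths whose first edge points into Sb):
  P1: Sb <- Tn -> Wp <- Vn -> Fk
  P2: Sb <- Tn -> Wp -> Fk
  P3: Sb <- Wp <- Vn -> Fk
  P4: Sb <- Wp -> Fk
Condition 1 (no descendant of Sb in the set): holds — descendants of Sb are {Fk}; none are in {Vn, Wp}.
Condition 2 (every backdoor path blocked by {Vn, Wp}):
  P1: blocked at fork node Vn ∈ conditioning set.
  P2: blocked at chain node Wp ∈ conditioning set.
  P3: blocked at chain node Wp ∈ conditioning set.
  P4: blocked at fork node Wp ∈ conditioning set.
{Vn, Wp} satisfies the backdoor criterion.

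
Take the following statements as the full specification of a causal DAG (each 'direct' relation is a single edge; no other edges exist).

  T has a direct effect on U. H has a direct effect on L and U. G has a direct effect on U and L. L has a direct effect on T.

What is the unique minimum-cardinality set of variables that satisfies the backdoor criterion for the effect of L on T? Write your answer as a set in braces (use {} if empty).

{}

Variables eligible for adjustment (non-descendants of L, excluding L and T): {G, H}.
Backdoor paths from L to T:
  P1: L <- G -> U <- T
  P2: L <- H -> U <- T
Each backdoor path contains an unconditioned collider, so every path is already blocked with the empty conditioning set:
  P1: blocked at collider U (neither it nor any descendant is in the conditioning set).
  P2: blocked at collider U (neither it nor any descendant is in the conditioning set).
The empty set is therefore the unique smallest valid set.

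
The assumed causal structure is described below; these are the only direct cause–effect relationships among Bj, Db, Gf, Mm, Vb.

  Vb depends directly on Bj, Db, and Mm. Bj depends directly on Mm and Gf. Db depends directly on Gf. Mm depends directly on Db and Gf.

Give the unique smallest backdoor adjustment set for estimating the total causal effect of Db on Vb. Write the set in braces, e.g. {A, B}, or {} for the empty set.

{Gf}

Variables eligible for adjustment (non-descendants of Db, excluding Db and Vb): {Gf}.
Backdoor paths from Db to Vb:
  P1: Db <- Gf -> Mm -> Bj -> Vb
  P2: Db <- Gf -> Mm -> Vb
  P3: Db <- Gf -> Bj <- Mm -> Vb
  P4: Db <- Gf -> Bj -> Vb
The empty set is not sufficient: P1 (Db <- Gf -> Mm -> Bj -> Vb) has no collider blocking it and no conditioned non-collider, so it is open.
Try {Gf}:
  P1: blocked at fork node Gf ∈ conditioning set.
  P2: blocked at fork node Gf ∈ conditioning set.
  P3: blocked at fork node Gf ∈ conditioning set.
  P4: blocked at fork node Gf ∈ conditioning set.
{Gf} contains no descendant of Db and blocks every backdoor path.
{Gf} is the unique smallest valid adjustment set.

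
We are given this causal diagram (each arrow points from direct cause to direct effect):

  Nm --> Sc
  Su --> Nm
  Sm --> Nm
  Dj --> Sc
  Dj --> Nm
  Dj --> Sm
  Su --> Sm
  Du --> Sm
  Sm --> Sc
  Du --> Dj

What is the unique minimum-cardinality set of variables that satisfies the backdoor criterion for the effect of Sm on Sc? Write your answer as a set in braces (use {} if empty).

{Dj, Su}

Variables eligible for adjustment (non-descendants of Sm, excluding Sm and Sc): {Dj, Du, Su}.
Backdoor paths from Sm to Sc:
  P1: Sm <- Du -> Dj -> Nm -> Sc
  P2: Sm <- Du -> Dj -> Sc
  P3: Sm <- Su -> Nm <- Dj -> Sc
  P4: Sm <- Su -> Nm -> Sc
  P5: Sm <- Dj -> Nm -> Sc
  P6: Sm <- Dj -> Sc
The empty set is not sufficient: P1 (Sm <- Du -> Dj -> Nm -> Sc) has no collider blocking it and no conditioned non-collider, so it is open.
Try {Dj, Su}:
  P1: blocked at chain node Dj ∈ conditioning set.
  P2: blocked at chain node Dj ∈ conditioning set.
  P3: blocked at fork node Su ∈ conditioning set.
  P4: blocked at fork node Su ∈ conditioning set.
  P5: blocked at fork node Dj ∈ conditioning set.
  P6: blocked at fork node Dj ∈ conditioning set.
{Dj, Su} contains no descendant of Sm and blocks every backdoor path.
Every element of {Dj, Su} is needed (dropping Dj leaves P1 open; dropping Su leaves P4 open), so no proper subset is valid.
Among all size-2 subsets of the eligible variables, only {Dj, Su} blocks every backdoor path, so it is the unique smallest valid adjustment set.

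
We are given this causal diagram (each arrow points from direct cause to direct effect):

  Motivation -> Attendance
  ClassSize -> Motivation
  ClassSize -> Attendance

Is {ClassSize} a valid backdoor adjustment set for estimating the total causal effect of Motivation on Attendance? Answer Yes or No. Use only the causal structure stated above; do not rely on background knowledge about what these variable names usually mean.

Backdoor paths from Motivation to Attendance (paths whose first edge points into Motivation):
  P1: Motivation <- ClassSize -> Attendance
Condition 1 (no descendant of Motivation in the set): holds — descendants of Motivation are {Attendance}; none are in {ClassSize}.
Condition 2 (every backdoor path blocked by {ClassSize}):
  P1: blocked at fork node ClassSize ∈ conditioning set.
{ClassSize} satisfies the backdoor criterion.

Yes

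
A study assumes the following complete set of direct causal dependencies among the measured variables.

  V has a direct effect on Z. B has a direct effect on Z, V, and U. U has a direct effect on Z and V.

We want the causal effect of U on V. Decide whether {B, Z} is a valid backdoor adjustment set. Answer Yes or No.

Backdoor paths from U to V (paths whose first edge points into U):
  P1: U <- B -> V
  P2: U <- B -> Z <- V
Condition 1 (no descendant of U in the set): FAILS — Z is a descendant of U.
Condition 2 (every backdoor path blocked by {B, Z}):
  P1: blocked at fork node B ∈ conditioning set.
  P2: blocked at fork node B ∈ conditioning set.
{B, Z} does not satisfy the backdoor criterion.

No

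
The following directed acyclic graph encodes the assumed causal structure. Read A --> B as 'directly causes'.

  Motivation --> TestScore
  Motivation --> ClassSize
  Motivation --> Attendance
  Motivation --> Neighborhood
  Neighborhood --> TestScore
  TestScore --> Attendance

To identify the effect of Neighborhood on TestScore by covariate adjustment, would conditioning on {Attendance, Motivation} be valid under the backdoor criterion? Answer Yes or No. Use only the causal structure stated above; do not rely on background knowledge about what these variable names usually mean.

Backdoor paths from Neighborhood to TestScore (paths whose first edge points into Neighborhood):
  P1: Neighborhood <- Motivation -> TestScore
  P2: Neighborhood <- Motivation -> Attendance <- TestScore
Condition 1 (no descendant of Neighborhood in the set): FAILS — Attendance is a descendant of Neighborhood.
Condition 2 (every backdoor path blocked by {Attendance, Motivation}):
  P1: blocked at fork node Motivation ∈ conditioning set.
  P2: blocked at fork node Motivation ∈ conditioning set.
{Attendance, Motivation} does not satisfy the backdoor criterion.

No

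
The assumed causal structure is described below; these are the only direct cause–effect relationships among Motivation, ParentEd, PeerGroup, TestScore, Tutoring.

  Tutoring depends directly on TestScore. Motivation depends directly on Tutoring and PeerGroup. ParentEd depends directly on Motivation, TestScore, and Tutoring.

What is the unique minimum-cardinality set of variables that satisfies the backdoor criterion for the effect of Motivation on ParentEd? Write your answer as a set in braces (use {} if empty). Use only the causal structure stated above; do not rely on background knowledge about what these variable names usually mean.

{Tutoring}

Variables eligible for adjustment (non-descendants of Motivation, excluding Motivation and ParentEd): {PeerGroup, TestScore, Tutoring}.
Backdoor paths from Motivation to ParentEd:
  P1: Motivation <- Tutoring <- TestScore -> ParentEd
  P2: Motivation <- Tutoring -> ParentEd
The empty set is not sufficient: P1 (Motivation <- Tutoring <- TestScore -> ParentEd) has no collider blocking it and no conditioned non-collider, so it is open.
Try {Tutoring}:
  P1: blocked at chain node Tutoring ∈ conditioning set.
  P2: blocked at fork node Tutoring ∈ conditioning set.
{Tutoring} contains no descendant of Motivation and blocks every backdoor path.
No other singleton works — e.g. {PeerGroup} leaves P1 open — so {Tutoring} is the unique smallest valid adjustment set.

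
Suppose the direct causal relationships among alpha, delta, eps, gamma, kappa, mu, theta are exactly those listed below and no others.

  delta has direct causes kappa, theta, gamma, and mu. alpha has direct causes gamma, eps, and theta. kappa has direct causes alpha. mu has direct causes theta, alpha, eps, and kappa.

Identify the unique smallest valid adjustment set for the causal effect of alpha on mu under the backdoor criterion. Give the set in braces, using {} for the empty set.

{eps, theta}

Variables eligible for adjustment (non-descendants of alpha, excluding alpha and mu): {eps, gamma, theta}.
Backdoor paths from alpha to mu:
  P1: alpha <- eps -> mu
  P2: alpha <- theta -> mu
  P3: alpha <- theta -> delta <- kappa -> mu
  P4: alpha <- theta -> delta <- mu
  P5: alpha <- gamma -> delta <- theta -> mu
  P6: alpha <- gamma -> delta <- kappa -> mu
  P7: alpha <- gamma -> delta <- mu
The empty set is not sufficient: P1 (alpha <- eps -> mu) has no collider blocking it and no conditioned non-collider, so it is open.
Try {eps, theta}:
  P1: blocked at fork node eps ∈ conditioning set.
  P2: blocked at fork node theta ∈ conditioning set.
  P3: blocked at fork node theta ∈ conditioning set.
  P4: blocked at fork node theta ∈ conditioning set.
  P5: blocked at collider delta (neither it nor any descendant is in the conditioning set).
  P6: blocked at collider delta (neither it nor any descendant is in the conditioning set).
  P7: blocked at collider delta (neither it nor any descendant is in the conditioning set).
{eps, theta} contains no descendant of alpha and blocks every backdoor path.
Every element of {eps, theta} is needed (dropping eps leaves P1 open; dropping theta leaves P2 open), so no proper subset is valid.
Among all size-2 subsets of the eligible variables, only {eps, theta} blocks every backdoor path, so it is the unique smallest valid adjustment set.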